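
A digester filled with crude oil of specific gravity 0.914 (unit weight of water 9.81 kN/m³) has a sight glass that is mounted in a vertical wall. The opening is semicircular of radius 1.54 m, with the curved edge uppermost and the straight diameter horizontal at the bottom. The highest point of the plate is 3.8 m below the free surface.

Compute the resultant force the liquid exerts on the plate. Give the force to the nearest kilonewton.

γ = 0.914 × 9.81 = 8.96634 kN/m³.
The centroid lies 4r/(3π) = 0.653596 m above the diameter, so r − 4r/(3π) = 1.54 − 0.653596 = 0.886404 m below the topmost point, so the centroid depth is h_c = 3.8 + 0.886404 = 4.6864 m.
A = πr²/2 = π × 1.54²/2 = 3.7253 m².
Resultant F = γ·h_c·A = 8.96634 × 4.6864 × 3.7253 = 156.537 kN.

F ≈ 157 kN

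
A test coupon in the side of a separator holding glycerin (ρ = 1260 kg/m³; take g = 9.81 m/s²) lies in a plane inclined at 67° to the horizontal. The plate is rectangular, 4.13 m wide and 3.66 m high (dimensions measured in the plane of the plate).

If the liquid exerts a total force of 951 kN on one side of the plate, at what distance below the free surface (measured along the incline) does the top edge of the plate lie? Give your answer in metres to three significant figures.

y_top ≈ 3.70 m

γ = ρg = 1260 × 9.81 / 1000 = 12.3606 kN/m³.
A = 4.13 × 3.66 = 15.1158 m².
From F = γ·h_c·A, the centroid depth is h_c = 951/(12.3606 × 15.1158) = 5.08991 m.
Let θ = 67° be the plate's angle to the horizontal; measure y along the incline from where the plane meets the free surface. Vertical depth h = y·sinθ with sinθ = 0.920505.
Along the incline, y_c = h_c/sinθ = 5.08991/0.920505 = 5.52948 m.
The centroid lies 3.66/2 = 1.83 m below the top edge, so the top edge sits at y_top = 5.52948 − 1.83 = 3.69948 m along the incline.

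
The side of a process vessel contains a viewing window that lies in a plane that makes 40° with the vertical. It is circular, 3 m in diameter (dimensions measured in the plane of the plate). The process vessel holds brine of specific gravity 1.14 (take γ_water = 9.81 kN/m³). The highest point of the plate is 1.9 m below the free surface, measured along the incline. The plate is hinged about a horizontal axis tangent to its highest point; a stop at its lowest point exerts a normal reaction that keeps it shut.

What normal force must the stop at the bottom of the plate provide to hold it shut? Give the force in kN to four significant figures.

P ≈ 114.3 kN

γ = 1.14 × 9.81 = 11.1834 kN/m³.
The plate makes 40° with the vertical, i.e. θ = 90° − 40° = 50° to the horizontal. Measuring y along the incline from the free-surface line, vertical depth h = y·sinθ with sinθ = 0.766044.
The centroid is at the centre, 1.5 m below the top of the plate, so y_c = 1.9 + 1.5 = 3.4 m and h_c = 3.4 × 0.766044 = 2.60455 m.
A = π(1.5)² = 7.06858 m².
Resultant F = γ·h_c·A = 11.1834 × 2.60455 × 7.06858 = 205.892 kN.
I_c = πr⁴/4 = π × 1.5⁴/4 = 3.97608 m⁴.
Centre of pressure: y_p = y_c + I_c/(y_c·A) = 3.4 + 3.97608/(3.4 × 7.06858) = 3.4 + 0.165441 = 3.56544 m along the plane.
The resultant acts 1.5 + 0.165441 = 1.66544 m (along the plate) below the hinge at the top edge, so the moment about the hinge is M = F × 1.66544 = 205.892 × 1.66544 = 342.901 kN·m.
A normal force at the bottom, 3 m from the hinge, must supply this moment: P = 342.901/3 = 114.3 kN.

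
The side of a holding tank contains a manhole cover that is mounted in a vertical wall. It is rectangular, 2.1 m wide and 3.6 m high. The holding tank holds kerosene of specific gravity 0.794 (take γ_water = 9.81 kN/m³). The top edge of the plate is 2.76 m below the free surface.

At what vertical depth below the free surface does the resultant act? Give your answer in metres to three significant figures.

γ = 0.794 × 9.81 = 7.78914 kN/m³.
The centroid lies 3.6/2 = 1.8 m below the top edge, so the centroid depth is h_c = 2.76 + 1.8 = 4.56 m.
A = 2.1 × 3.6 = 7.56 m².
Resultant F = γ·h_c·A = 7.78914 × 4.56 × 7.56 = 268.52 kN.
I_c = b·h³/12 = 2.1 × 3.6³/12 = 8.1648 m⁴.
Centre of pressure: y_p = y_c + I_c/(y_c·A) = 4.56 + 8.1648/(4.56 × 7.56) = 4.56 + 0.236842 = 4.79684 m along the plane.

h_p = 4.80 m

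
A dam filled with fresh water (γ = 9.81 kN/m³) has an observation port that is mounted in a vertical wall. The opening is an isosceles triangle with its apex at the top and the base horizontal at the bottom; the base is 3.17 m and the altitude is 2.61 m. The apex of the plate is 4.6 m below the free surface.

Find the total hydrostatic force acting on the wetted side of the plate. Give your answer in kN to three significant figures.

F ≈ 257 kN

γ = 9.81 kN/m³.
With the apex up, the centroid sits 2h/3 = 2 × 2.61/3 = 1.74 m below the apex, so the centroid depth is h_c = 4.6 + 1.74 = 6.34 m.
A = ½ × 3.17 × 2.61 = 4.13685 m².
Resultant F = γ·h_c·A = 9.81 × 6.34 × 4.13685 = 257.293 kN.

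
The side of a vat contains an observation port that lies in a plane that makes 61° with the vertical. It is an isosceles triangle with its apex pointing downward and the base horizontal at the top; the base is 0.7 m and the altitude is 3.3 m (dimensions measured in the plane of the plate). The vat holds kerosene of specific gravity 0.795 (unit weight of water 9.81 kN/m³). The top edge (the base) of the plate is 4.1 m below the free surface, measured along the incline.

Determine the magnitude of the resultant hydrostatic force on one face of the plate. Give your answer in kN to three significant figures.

F ≈ 22.7 kN

γ = 0.795 × 9.81 = 7.79895 kN/m³.
The plate makes 61° with the vertical, i.e. θ = 90° − 61° = 29° to the horizontal. Measuring y along the incline from the free-surface line, vertical depth h = y·sinθ with sinθ = 0.484810.
With the apex down, the centroid sits h/3 = 3.3/3 = 1.1 m below the base (the top edge), so y_c = 4.1 + 1.1 = 5.2 m and h_c = 5.2 × 0.484810 = 2.52101 m.
A = ½ × 0.7 × 3.3 = 1.155 m².
Resultant F = γ·h_c·A = 7.79895 × 2.52101 × 1.155 = 22.7087 kN.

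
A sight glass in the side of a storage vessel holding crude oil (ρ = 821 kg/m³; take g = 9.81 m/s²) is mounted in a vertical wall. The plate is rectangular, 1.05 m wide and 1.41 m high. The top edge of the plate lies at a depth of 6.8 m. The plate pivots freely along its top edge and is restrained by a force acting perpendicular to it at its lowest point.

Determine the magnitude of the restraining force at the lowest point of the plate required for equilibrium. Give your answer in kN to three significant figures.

γ = ρg = 821 × 9.81 / 1000 = 8.05401 kN/m³.
The centroid lies 1.41/2 = 0.705 m below the top edge, so the centroid depth is h_c = 6.8 + 0.705 = 7.505 m.
A = 1.05 × 1.41 = 1.4805 m².
Resultant F = γ·h_c·A = 8.05401 × 7.505 × 1.4805 = 89.4893 kN.
I_c = b·h³/12 = 1.05 × 1.41³/12 = 0.245282 m⁴.
Centre of pressure: y_p = y_c + I_c/(y_c·A) = 7.505 + 0.245282/(7.505 × 1.4805) = 7.505 + 0.0220753 = 7.52708 m along the plane.
The resultant acts 0.705 + 0.0220753 = 0.727075 m (along the plate) below the hinge at the top edge, so the moment about the hinge is M = F × 0.727075 = 89.4893 × 0.727075 = 65.0654 kN·m.
A normal force at the bottom, 1.41 m from the hinge, must supply this moment: P = 65.0654/1.41 = 46.1457 kN.

P ≈ 46.1 kN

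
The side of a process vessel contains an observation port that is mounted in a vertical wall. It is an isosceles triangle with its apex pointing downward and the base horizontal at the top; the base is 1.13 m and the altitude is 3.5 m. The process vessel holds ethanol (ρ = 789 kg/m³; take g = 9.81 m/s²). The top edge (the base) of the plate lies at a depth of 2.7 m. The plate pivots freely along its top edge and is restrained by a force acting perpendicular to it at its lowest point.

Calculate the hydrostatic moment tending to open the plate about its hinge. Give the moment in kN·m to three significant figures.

M ≈ 79.5 kN·m

γ = ρg = 789 × 9.81 / 1000 = 7.74009 kN/m³.
With the apex down, the centroid sits h/3 = 3.5/3 = 1.16667 m below the base (the top edge), so the centroid depth is h_c = 2.7 + 1.16667 = 3.86667 m.
A = ½ × 1.13 × 3.5 = 1.9775 m².
Resultant F = γ·h_c·A = 7.74009 × 3.86667 × 1.9775 = 59.1834 kN.
I_c = b·h³/36 = 1.13 × 3.5³/36 = 1.3458 m⁴.
Centre of pressure: y_p = y_c + I_c/(y_c·A) = 3.86667 + 1.3458/(3.86667 × 1.9775) = 3.86667 + 0.176006 = 4.04268 m along the plane.
The resultant acts 1.16667 + 0.176006 = 1.34268 m (along the plate) below the hinge at the top edge, so the moment about the hinge is M = F × 1.34268 = 59.1834 × 1.34268 = 79.4644 kN·m.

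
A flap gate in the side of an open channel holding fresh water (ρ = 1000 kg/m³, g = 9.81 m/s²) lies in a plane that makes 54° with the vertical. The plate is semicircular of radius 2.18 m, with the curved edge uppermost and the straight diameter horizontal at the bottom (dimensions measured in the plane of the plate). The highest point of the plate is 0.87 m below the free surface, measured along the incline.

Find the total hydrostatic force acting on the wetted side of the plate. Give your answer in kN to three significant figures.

γ = ρg = 1000 × 9.81 = 9810 N/m³ = 9.81 kN/m³.
The plate makes 54° with the vertical, i.e. θ = 90° − 54° = 36° to the horizontal. Measuring y along the incline from the free-surface line, vertical depth h = y·sinθ with sinθ = 0.587785.
The centroid lies 4r/(3π) = 0.925221 m above the diameter, so r − 4r/(3π) = 2.18 − 0.925221 = 1.25478 m below the topmost point, so y_c = 0.87 + 1.25478 = 2.12478 m and h_c = 2.12478 × 0.587785 = 1.24891 m.
A = πr²/2 = π × 2.18²/2 = 7.46505 m².
Resultant F = γ·h_c·A = 9.81 × 1.24891 × 7.46505 = 91.4604 kN.

F ≈ 91.5 kN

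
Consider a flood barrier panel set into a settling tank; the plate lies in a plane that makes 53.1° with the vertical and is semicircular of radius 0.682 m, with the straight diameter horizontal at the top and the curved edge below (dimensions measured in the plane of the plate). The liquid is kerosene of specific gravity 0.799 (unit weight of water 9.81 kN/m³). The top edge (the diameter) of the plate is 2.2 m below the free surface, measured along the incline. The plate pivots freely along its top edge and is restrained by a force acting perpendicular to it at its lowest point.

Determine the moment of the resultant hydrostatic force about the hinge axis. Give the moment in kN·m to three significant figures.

γ = 0.799 × 9.81 = 7.83819 kN/m³.
The plate makes 53.1° with the vertical, i.e. θ = 90° − 53.1° = 36.9° to the horizontal. Measuring y along the incline from the free-surface line, vertical depth h = y·sinθ with sinθ = 0.600420.
The centroid of a semicircle lies 4r/(3π) = 0.28945 m from the diameter, here below the top edge, so y_c = 2.2 + 0.28945 = 2.48945 m and h_c = 2.48945 × 0.600420 = 1.49472 m.
A = πr²/2 = π × 0.682²/2 = 0.730615 m².
Resultant F = γ·h_c·A = 7.83819 × 1.49472 × 0.730615 = 8.55981 kN.
I_c = (π/8 − 8/(9π))·r⁴ = 0.109757 × 0.682⁴ = 0.0237449 m⁴.
Centre of pressure: y_p = y_c + I_c/(y_c·A) = 2.48945 + 0.0237449/(2.48945 × 0.730615) = 2.48945 + 0.013055 = 2.50251 m along the plane.
The resultant acts 0.28945 + 0.013055 = 0.302505 m (along the plate) below the hinge at the top edge, so the moment about the hinge is M = F × 0.302505 = 8.55981 × 0.302505 = 2.58939 kN·m.

M ≈ 2.59 kN·m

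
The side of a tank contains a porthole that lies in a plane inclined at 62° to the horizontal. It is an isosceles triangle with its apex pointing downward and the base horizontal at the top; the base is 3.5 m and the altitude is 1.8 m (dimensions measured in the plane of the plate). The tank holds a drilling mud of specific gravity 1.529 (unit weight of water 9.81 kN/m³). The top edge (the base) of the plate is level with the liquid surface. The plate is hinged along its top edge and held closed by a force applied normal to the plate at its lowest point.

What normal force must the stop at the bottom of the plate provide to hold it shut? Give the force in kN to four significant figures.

γ = 1.529 × 9.81 = 14.99949 kN/m³.
Let θ = 62° be the plate's angle to the horizontal; measure y along the incline from where the plane meets the free surface. Vertical depth h = y·sinθ with sinθ = 0.882948.
With the apex down, the centroid sits h/3 = 1.8/3 = 0.6 m below the base (the top edge), so y_c = 0.6 m and h_c = 0.6 × 0.882948 = 0.529769 m.
A = ½ × 3.5 × 1.8 = 3.15 m².
Resultant F = γ·h_c·A = 14.99949 × 0.529769 × 3.15 = 25.0307 kN.
I_c = b·h³/36 = 3.5 × 1.8³/36 = 0.567 m⁴.
Centre of pressure: y_p = y_c + I_c/(y_c·A) = 0.6 + 0.567/(0.6 × 3.15) = 0.6 + 0.3 = 0.9 m along the plane.
The resultant acts 0.6 + 0.3 = 0.9 m (along the plate) below the hinge at the top edge, so the moment about the hinge is M = F × 0.9 = 25.0307 × 0.9 = 22.5276 kN·m.
A normal force at the bottom, 1.8 m from the hinge, must supply this moment: P = 22.5276/1.8 = 12.5153 kN.

P ≈ 12.52 kN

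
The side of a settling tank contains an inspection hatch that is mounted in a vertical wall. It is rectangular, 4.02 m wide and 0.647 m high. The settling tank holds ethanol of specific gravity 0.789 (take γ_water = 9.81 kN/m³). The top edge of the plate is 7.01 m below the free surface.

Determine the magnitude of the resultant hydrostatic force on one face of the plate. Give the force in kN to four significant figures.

F ≈ 147.6 kN

γ = 0.789 × 9.81 = 7.74009 kN/m³.
The centroid lies 0.647/2 = 0.3235 m below the top edge, so the centroid depth is h_c = 7.01 + 0.3235 = 7.3335 m.
A = 4.02 × 0.647 = 2.60094 m².
Resultant F = γ·h_c·A = 7.74009 × 7.3335 × 2.60094 = 147.634 kN.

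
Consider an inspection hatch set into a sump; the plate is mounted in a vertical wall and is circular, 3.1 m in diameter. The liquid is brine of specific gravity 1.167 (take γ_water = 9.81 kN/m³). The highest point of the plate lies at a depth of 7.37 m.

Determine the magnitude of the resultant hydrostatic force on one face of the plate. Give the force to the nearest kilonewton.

γ = 1.167 × 9.81 = 11.44827 kN/m³.
The centroid is at the centre, 1.55 m below the top of the plate, so the centroid depth is h_c = 7.37 + 1.55 = 8.92 m.
A = π(1.55)² = 7.54768 m².
Resultant F = γ·h_c·A = 11.44827 × 8.92 × 7.54768 = 770.758 kN.

F ≈ 771 kN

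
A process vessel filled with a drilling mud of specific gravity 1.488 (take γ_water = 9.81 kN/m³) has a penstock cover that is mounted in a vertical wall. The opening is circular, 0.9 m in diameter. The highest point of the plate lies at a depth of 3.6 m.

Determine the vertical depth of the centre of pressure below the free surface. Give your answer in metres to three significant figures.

h_p = 4.06 m

γ = 1.488 × 9.81 = 14.59728 kN/m³.
The centroid is at the centre, 0.45 m below the top of the plate, so the centroid depth is h_c = 3.6 + 0.45 = 4.05 m.
A = π(0.45)² = 0.636173 m².
Resultant F = γ·h_c·A = 14.59728 × 4.05 × 0.636173 = 37.6099 kN.
I_c = πr⁴/4 = π × 0.45⁴/4 = 0.0322062 m⁴.
Centre of pressure: y_p = y_c + I_c/(y_c·A) = 4.05 + 0.0322062/(4.05 × 0.636173) = 4.05 + 0.0125 = 4.0625 m along the plane.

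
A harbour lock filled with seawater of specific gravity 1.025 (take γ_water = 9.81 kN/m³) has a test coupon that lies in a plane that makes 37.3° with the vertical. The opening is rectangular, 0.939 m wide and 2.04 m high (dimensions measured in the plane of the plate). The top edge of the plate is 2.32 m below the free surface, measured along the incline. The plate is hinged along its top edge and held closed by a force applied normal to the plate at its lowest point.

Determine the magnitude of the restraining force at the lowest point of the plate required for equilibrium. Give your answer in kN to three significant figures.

γ = 1.025 × 9.81 = 10.05525 kN/m³.
The plate makes 37.3° with the vertical, i.e. θ = 90° − 37.3° = 52.7° to the horizontal. Measuring y along the incline from the free-surface line, vertical depth h = y·sinθ with sinθ = 0.795473.
The centroid lies 2.04/2 = 1.02 m below the top edge, so y_c = 2.32 + 1.02 = 3.34 m and h_c = 3.34 × 0.795473 = 2.65688 m.
A = 0.939 × 2.04 = 1.91556 m².
Resultant F = γ·h_c·A = 10.05525 × 2.65688 × 1.91556 = 51.1753 kN.
I_c = b·h³/12 = 0.939 × 2.04³/12 = 0.664316 m⁴.
Centre of pressure: y_p = y_c + I_c/(y_c·A) = 3.34 + 0.664316/(3.34 × 1.91556) = 3.34 + 0.103832 = 3.44383 m along the plane.
The resultant acts 1.02 + 0.103832 = 1.12383 m (along the plate) below the hinge at the top edge, so the moment about the hinge is M = F × 1.12383 = 51.1753 × 1.12383 = 57.5123 kN·m.
A normal force at the bottom, 2.04 m from the hinge, must supply this moment: P = 57.5123/2.04 = 28.1923 kN.

P ≈ 28.2 kN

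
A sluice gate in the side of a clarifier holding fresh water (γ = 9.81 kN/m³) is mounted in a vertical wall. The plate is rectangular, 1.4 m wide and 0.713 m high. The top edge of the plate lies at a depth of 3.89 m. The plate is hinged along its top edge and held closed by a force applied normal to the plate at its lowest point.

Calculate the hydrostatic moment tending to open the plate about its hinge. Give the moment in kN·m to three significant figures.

γ = 9.81 kN/m³.
The centroid lies 0.713/2 = 0.3565 m below the top edge, so the centroid depth is h_c = 3.89 + 0.3565 = 4.2465 m.
A = 1.4 × 0.713 = 0.9982 m².
Resultant F = γ·h_c·A = 9.81 × 4.2465 × 0.9982 = 41.5832 kN.
I_c = b·h³/12 = 1.4 × 0.713³/12 = 0.0422878 m⁴.
Centre of pressure: y_p = y_c + I_c/(y_c·A) = 4.2465 + 0.0422878/(4.2465 × 0.9982) = 4.2465 + 0.00997623 = 4.25648 m along the plane.
The resultant acts 0.3565 + 0.00997623 = 0.366476 m (along the plate) below the hinge at the top edge, so the moment about the hinge is M = F × 0.366476 = 41.5832 × 0.366476 = 15.2392 kN·m.

M ≈ 15.2 kN·m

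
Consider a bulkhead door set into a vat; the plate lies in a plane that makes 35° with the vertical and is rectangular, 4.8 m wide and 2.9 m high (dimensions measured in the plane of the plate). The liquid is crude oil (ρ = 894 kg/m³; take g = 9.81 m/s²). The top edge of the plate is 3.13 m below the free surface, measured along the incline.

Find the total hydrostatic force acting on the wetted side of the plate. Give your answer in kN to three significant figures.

γ = ρg = 894 × 9.81 / 1000 = 8.77014 kN/m³.
The plate makes 35° with the vertical, i.e. θ = 90° − 35° = 55° to the horizontal. Measuring y along the incline from the free-surface line, vertical depth h = y·sinθ with sinθ = 0.819152.
The centroid lies 2.9/2 = 1.45 m below the top edge, so y_c = 3.13 + 1.45 = 4.58 m and h_c = 4.58 × 0.819152 = 3.75172 m.
A = 4.8 × 2.9 = 13.92 m².
Resultant F = γ·h_c·A = 8.77014 × 3.75172 × 13.92 = 458.011 kN.

F ≈ 458 kN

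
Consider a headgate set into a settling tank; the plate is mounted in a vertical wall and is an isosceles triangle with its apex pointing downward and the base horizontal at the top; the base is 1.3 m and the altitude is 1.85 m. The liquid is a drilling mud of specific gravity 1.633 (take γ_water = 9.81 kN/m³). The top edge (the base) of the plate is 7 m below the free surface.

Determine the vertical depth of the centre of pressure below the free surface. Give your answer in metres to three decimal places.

γ = 1.633 × 9.81 = 16.01973 kN/m³.
With the apex down, the centroid sits h/3 = 1.85/3 = 0.616667 m below the base (the top edge), so the centroid depth is h_c = 7 + 0.616667 = 7.61667 m.
A = ½ × 1.3 × 1.85 = 1.2025 m².
Resultant F = γ·h_c·A = 16.01973 × 7.61667 × 1.2025 = 146.725 kN.
I_c = b·h³/36 = 1.3 × 1.85³/36 = 0.228642 m⁴.
Centre of pressure: y_p = y_c + I_c/(y_c·A) = 7.61667 + 0.228642/(7.61667 × 1.2025) = 7.61667 + 0.0249635 = 7.64163 m along the plane.

h_p = 7.642 m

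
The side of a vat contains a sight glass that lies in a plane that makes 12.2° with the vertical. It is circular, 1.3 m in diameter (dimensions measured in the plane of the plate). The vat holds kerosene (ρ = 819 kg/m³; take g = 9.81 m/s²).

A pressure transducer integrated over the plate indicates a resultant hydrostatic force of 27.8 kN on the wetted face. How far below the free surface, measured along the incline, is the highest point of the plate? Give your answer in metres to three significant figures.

y_top ≈ 2.02 m

γ = ρg = 819 × 9.81 / 1000 = 8.03439 kN/m³.
A = π(0.65)² = 1.32732 m².
From F = γ·h_c·A, the centroid depth is h_c = 27.8/(8.03439 × 1.32732) = 2.60685 m.
The plate makes 12.2° with the vertical, i.e. θ = 90° − 12.2° = 77.8° to the horizontal. Measuring y along the incline from the free-surface line, vertical depth h = y·sinθ with sinθ = 0.977416.
Along the incline, y_c = h_c/sinθ = 2.60685/0.977416 = 2.66708 m.
The centroid is at the centre, 0.65 m below the top of the plate, so the highest point sits at y_top = 2.66708 − 0.65 = 2.01708 m along the incline.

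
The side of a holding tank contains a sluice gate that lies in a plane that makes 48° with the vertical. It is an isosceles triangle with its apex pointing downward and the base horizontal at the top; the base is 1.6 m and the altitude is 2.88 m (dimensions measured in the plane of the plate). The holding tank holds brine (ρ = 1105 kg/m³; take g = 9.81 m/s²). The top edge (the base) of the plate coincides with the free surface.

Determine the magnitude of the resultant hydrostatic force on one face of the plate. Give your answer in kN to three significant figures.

γ = ρg = 1105 × 9.81 / 1000 = 10.84005 kN/m³.
The plate makes 48° with the vertical, i.e. θ = 90° − 48° = 42° to the horizontal. Measuring y along the incline from the free-surface line, vertical depth h = y·sinθ with sinθ = 0.669131.
With the apex down, the centroid sits h/3 = 2.88/3 = 0.96 m below the base (the top edge), so y_c = 0.96 m and h_c = 0.96 × 0.669131 = 0.642366 m.
A = ½ × 1.6 × 2.88 = 2.304 m².
Resultant F = γ·h_c·A = 10.84005 × 0.642366 × 2.304 = 16.0434 kN.

F ≈ 16.0 kN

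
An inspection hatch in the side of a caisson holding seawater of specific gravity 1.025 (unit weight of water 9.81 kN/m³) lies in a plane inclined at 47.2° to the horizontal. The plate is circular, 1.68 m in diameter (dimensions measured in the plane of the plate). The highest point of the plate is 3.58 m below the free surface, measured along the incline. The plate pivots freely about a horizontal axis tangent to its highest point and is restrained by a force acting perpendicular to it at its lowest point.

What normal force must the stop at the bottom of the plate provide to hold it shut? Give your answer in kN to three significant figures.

γ = 1.025 × 9.81 = 10.05525 kN/m³.
Let θ = 47.2° be the plate's angle to the horizontal; measure y along the incline from where the plane meets the free surface. Vertical depth h = y·sinθ with sinθ = 0.733730.
The centroid is at the centre, 0.84 m below the top of the plate, so y_c = 3.58 + 0.84 = 4.42 m and h_c = 4.42 × 0.733730 = 3.24309 m.
A = π(0.84)² = 2.21671 m².
Resultant F = γ·h_c·A = 10.05525 × 3.24309 × 2.21671 = 72.2871 kN.
I_c = πr⁴/4 = π × 0.84⁴/4 = 0.391027 m⁴.
Centre of pressure: y_p = y_c + I_c/(y_c·A) = 4.42 + 0.391027/(4.42 × 2.21671) = 4.42 + 0.0399094 = 4.45991 m along the plane.
The resultant acts 0.84 + 0.0399094 = 0.879909 m (along the plate) below the hinge at the top edge, so the moment about the hinge is M = F × 0.879909 = 72.2871 × 0.879909 = 63.6061 kN·m.
A normal force at the bottom, 1.68 m from the hinge, must supply this moment: P = 63.6061/1.68 = 37.8608 kN.

P ≈ 37.9 kN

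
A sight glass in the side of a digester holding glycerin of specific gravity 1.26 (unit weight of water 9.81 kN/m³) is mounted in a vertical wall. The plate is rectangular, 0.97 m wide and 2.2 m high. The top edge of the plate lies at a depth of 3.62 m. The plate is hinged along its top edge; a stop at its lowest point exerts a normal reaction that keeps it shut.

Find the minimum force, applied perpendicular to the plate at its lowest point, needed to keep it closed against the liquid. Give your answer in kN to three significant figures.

γ = 1.26 × 9.81 = 12.3606 kN/m³.
The centroid lies 2.2/2 = 1.1 m below the top edge, so the centroid depth is h_c = 3.62 + 1.1 = 4.72 m.
A = 0.97 × 2.2 = 2.134 m².
Resultant F = γ·h_c·A = 12.3606 × 4.72 × 2.134 = 124.502 kN.
I_c = b·h³/12 = 0.97 × 2.2³/12 = 0.860713 m⁴.
Centre of pressure: y_p = y_c + I_c/(y_c·A) = 4.72 + 0.860713/(4.72 × 2.134) = 4.72 + 0.0854519 = 4.80545 m along the plane.
The resultant acts 1.1 + 0.0854519 = 1.18545 m (along the plate) below the hinge at the top edge, so the moment about the hinge is M = F × 1.18545 = 124.502 × 1.18545 = 147.591 kN·m.
A normal force at the bottom, 2.2 m from the hinge, must supply this moment: P = 147.591/2.2 = 67.0868 kN.

P ≈ 67.1 kN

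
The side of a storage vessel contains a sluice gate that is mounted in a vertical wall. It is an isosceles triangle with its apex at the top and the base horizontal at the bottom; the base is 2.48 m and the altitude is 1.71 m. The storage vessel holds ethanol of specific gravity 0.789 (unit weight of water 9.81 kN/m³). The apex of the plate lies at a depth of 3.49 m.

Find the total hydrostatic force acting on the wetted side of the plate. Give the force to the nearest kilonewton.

F ≈ 76 kN

γ = 0.789 × 9.81 = 7.74009 kN/m³.
With the apex up, the centroid sits 2h/3 = 2 × 1.71/3 = 1.14 m below the apex, so the centroid depth is h_c = 3.49 + 1.14 = 4.63 m.
A = ½ × 2.48 × 1.71 = 2.1204 m².
Resultant F = γ·h_c·A = 7.74009 × 4.63 × 2.1204 = 75.988 kN.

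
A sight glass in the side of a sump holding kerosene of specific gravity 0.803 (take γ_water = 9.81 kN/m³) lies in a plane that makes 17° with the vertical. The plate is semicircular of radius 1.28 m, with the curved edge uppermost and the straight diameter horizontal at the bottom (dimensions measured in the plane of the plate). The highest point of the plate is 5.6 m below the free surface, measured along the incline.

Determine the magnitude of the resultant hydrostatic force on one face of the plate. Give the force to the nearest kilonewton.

γ = 0.803 × 9.81 = 7.87743 kN/m³.
The plate makes 17° with the vertical, i.e. θ = 90° − 17° = 73° to the horizontal. Measuring y along the incline from the free-surface line, vertical depth h = y·sinθ with sinθ = 0.956305.
The centroid lies 4r/(3π) = 0.543249 m above the diameter, so r − 4r/(3π) = 1.28 − 0.543249 = 0.736751 m below the topmost point, so y_c = 5.6 + 0.736751 = 6.33675 m and h_c = 6.33675 × 0.956305 = 6.05987 m.
A = πr²/2 = π × 1.28²/2 = 2.57359 m².
Resultant F = γ·h_c·A = 7.87743 × 6.05987 × 2.57359 = 122.853 kN.

F ≈ 123 kN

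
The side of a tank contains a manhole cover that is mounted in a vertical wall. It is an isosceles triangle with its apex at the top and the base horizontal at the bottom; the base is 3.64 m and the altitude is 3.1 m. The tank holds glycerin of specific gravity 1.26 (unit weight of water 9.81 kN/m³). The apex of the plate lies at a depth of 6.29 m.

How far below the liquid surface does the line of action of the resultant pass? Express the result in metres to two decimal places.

h_p = 8.42 m

γ = 1.26 × 9.81 = 12.3606 kN/m³.
With the apex up, the centroid sits 2h/3 = 2 × 3.1/3 = 2.06667 m below the apex, so the centroid depth is h_c = 6.29 + 2.06667 = 8.35667 m.
A = ½ × 3.64 × 3.1 = 5.642 m².
Resultant F = γ·h_c·A = 12.3606 × 8.35667 × 5.642 = 582.782 kN.
I_c = b·h³/36 = 3.64 × 3.1³/36 = 3.0122 m⁴.
Centre of pressure: y_p = y_c + I_c/(y_c·A) = 8.35667 + 3.0122/(8.35667 × 5.642) = 8.35667 + 0.0638877 = 8.42056 m along the plane.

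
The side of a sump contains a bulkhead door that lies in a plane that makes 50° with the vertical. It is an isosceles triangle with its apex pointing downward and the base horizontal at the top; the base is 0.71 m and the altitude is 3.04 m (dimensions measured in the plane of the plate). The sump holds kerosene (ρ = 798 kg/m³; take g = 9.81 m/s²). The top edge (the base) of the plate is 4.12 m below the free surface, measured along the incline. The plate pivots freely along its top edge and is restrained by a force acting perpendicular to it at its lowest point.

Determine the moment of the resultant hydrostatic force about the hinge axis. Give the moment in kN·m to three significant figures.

M ≈ 31.0 kN·m

γ = ρg = 798 × 9.81 / 1000 = 7.82838 kN/m³.
The plate makes 50° with the vertical, i.e. θ = 90° − 50° = 40° to the horizontal. Measuring y along the incline from the free-surface line, vertical depth h = y·sinθ with sinθ = 0.642788.
With the apex down, the centroid sits h/3 = 3.04/3 = 1.01333 m below the base (the top edge), so y_c = 4.12 + 1.01333 = 5.13333 m and h_c = 5.13333 × 0.642788 = 3.29964 m.
A = ½ × 0.71 × 3.04 = 1.0792 m².
Resultant F = γ·h_c·A = 7.82838 × 3.29964 × 1.0792 = 27.8766 kN.
I_c = b·h³/36 = 0.71 × 3.04³/36 = 0.554085 m⁴.
Centre of pressure: y_p = y_c + I_c/(y_c·A) = 5.13333 + 0.554085/(5.13333 × 1.0792) = 5.13333 + 0.100017 = 5.23335 m along the plane.
The resultant acts 1.01333 + 0.100017 = 1.11335 m (along the plate) below the hinge at the top edge, so the moment about the hinge is M = F × 1.11335 = 27.8766 × 1.11335 = 31.0364 kN·m.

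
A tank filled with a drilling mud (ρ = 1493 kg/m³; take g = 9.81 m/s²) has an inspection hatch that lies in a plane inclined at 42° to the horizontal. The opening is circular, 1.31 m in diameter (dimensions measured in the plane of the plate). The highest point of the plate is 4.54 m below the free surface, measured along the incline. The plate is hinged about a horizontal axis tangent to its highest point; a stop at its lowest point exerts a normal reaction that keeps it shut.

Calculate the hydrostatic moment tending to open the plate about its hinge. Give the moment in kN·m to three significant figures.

M ≈ 46.4 kN·m

γ = ρg = 1493 × 9.81 / 1000 = 14.64633 kN/m³.
Let θ = 42° be the plate's angle to the horizontal; measure y along the incline from where the plane meets the free surface. Vertical depth h = y·sinθ with sinθ = 0.669131.
The centroid is at the centre, 0.655 m below the top of the plate, so y_c = 4.54 + 0.655 = 5.195 m and h_c = 5.195 × 0.669131 = 3.47614 m.
A = π(0.655)² = 1.34782 m².
Resultant F = γ·h_c·A = 14.64633 × 3.47614 × 1.34782 = 68.6211 kN.
I_c = πr⁴/4 = π × 0.655⁴/4 = 0.144562 m⁴.
Centre of pressure: y_p = y_c + I_c/(y_c·A) = 5.195 + 0.144562/(5.195 × 1.34782) = 5.195 + 0.020646 = 5.21565 m along the plane.
The resultant acts 0.655 + 0.020646 = 0.675646 m (along the plate) below the hinge at the top edge, so the moment about the hinge is M = F × 0.675646 = 68.6211 × 0.675646 = 46.3636 kN·m.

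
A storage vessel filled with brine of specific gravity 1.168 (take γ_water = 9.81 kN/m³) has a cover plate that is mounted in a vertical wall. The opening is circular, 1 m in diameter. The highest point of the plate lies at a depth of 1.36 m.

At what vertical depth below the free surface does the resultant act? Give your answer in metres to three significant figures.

h_p = 1.89 m

γ = 1.168 × 9.81 = 11.45808 kN/m³.
The centroid is at the centre, 0.5 m below the top of the plate, so the centroid depth is h_c = 1.36 + 0.5 = 1.86 m.
A = π(0.5)² = 0.785398 m².
Resultant F = γ·h_c·A = 11.45808 × 1.86 × 0.785398 = 16.7384 kN.
I_c = πr⁴/4 = π × 0.5⁴/4 = 0.0490874 m⁴.
Centre of pressure: y_p = y_c + I_c/(y_c·A) = 1.86 + 0.0490874/(1.86 × 0.785398) = 1.86 + 0.0336022 = 1.8936 m along the plane.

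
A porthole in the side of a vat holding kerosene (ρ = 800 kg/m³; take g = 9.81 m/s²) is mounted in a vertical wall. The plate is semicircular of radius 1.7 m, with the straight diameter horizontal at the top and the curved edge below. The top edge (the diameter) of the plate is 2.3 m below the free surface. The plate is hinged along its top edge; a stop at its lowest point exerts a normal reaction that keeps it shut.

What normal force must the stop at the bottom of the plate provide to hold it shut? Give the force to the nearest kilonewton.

γ = ρg = 800 × 9.81 / 1000 = 7.848 kN/m³.
The centroid of a semicircle lies 4r/(3π) = 0.721502 m from the diameter, here below the top edge, so the centroid depth is h_c = 2.3 + 0.721502 = 3.0215 m.
A = πr²/2 = π × 1.7²/2 = 4.5396 m².
Resultant F = γ·h_c·A = 7.848 × 3.0215 × 4.5396 = 107.646 kN.
I_c = (π/8 − 8/(9π))·r⁴ = 0.109757 × 1.7⁴ = 0.916701 m⁴.
Centre of pressure: y_p = y_c + I_c/(y_c·A) = 3.0215 + 0.916701/(3.0215 × 4.5396) = 3.0215 + 0.0668325 = 3.08833 m along the plane.
The resultant acts 0.721502 + 0.0668325 = 0.788334 m (along the plate) below the hinge at the top edge, so the moment about the hinge is M = F × 0.788334 = 107.646 × 0.788334 = 84.861 kN·m.
A normal force at the bottom, 1.7 m from the hinge, must supply this moment: P = 84.861/1.7 = 49.9182 kN.

P ≈ 50 kN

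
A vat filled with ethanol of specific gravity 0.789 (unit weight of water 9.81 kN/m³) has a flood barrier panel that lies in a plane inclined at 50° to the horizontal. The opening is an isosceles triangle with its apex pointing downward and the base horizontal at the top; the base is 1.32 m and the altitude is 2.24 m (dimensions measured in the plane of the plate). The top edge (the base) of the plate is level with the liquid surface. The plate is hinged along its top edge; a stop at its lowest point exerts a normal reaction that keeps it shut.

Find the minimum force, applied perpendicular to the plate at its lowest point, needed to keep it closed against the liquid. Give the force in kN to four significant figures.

γ = 0.789 × 9.81 = 7.74009 kN/m³.
Let θ = 50° be the plate's angle to the horizontal; measure y along the incline from where the plane meets the free surface. Vertical depth h = y·sinθ with sinθ = 0.766044.
With the apex down, the centroid sits h/3 = 2.24/3 = 0.746667 m below the base (the top edge), so y_c = 0.746667 m and h_c = 0.746667 × 0.766044 = 0.57198 m.
A = ½ × 1.32 × 2.24 = 1.4784 m².
Resultant F = γ·h_c·A = 7.74009 × 0.57198 × 1.4784 = 6.54514 kN.
I_c = b·h³/36 = 1.32 × 2.24³/36 = 0.412112 m⁴.
Centre of pressure: y_p = y_c + I_c/(y_c·A) = 0.746667 + 0.412112/(0.746667 × 1.4784) = 0.746667 + 0.373333 = 1.12 m along the plane.
The resultant acts 0.746667 + 0.373333 = 1.12 m (along the plate) below the hinge at the top edge, so the moment about the hinge is M = F × 1.12 = 6.54514 × 1.12 = 7.33056 kN·m.
A normal force at the bottom, 2.24 m from the hinge, must supply this moment: P = 7.33056/2.24 = 3.27257 kN.

P ≈ 3.273 kN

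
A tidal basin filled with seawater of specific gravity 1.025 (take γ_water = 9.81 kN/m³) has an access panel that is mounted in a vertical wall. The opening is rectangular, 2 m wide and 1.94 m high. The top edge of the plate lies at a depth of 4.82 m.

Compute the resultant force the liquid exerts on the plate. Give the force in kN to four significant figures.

γ = 1.025 × 9.81 = 10.05525 kN/m³.
The centroid lies 1.94/2 = 0.97 m below the top edge, so the centroid depth is h_c = 4.82 + 0.97 = 5.79 m.
A = 2 × 1.94 = 3.88 m².
Resultant F = γ·h_c·A = 10.05525 × 5.79 × 3.88 = 225.893 kN.

F ≈ 225.9 kN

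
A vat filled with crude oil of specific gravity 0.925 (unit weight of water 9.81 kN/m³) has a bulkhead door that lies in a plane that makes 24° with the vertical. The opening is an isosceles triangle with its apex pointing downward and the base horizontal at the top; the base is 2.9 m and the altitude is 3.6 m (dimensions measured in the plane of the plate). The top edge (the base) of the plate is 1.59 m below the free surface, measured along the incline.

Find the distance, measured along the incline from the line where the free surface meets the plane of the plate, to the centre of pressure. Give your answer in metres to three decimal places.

γ = 0.925 × 9.81 = 9.07425 kN/m³.
The plate makes 24° with the vertical, i.e. θ = 90° − 24° = 66° to the horizontal. Measuring y along the incline from the free-surface line, vertical depth h = y·sinθ with sinθ = 0.913545.
With the apex down, the centroid sits h/3 = 3.6/3 = 1.2 m below the base (the top edge), so y_c = 1.59 + 1.2 = 2.79 m and h_c = 2.79 × 0.913545 = 2.54879 m.
A = ½ × 2.9 × 3.6 = 5.22 m².
Resultant F = γ·h_c·A = 9.07425 × 2.54879 × 5.22 = 120.73 kN.
I_c = b·h³/36 = 2.9 × 3.6³/36 = 3.7584 m⁴.
Centre of pressure: y_p = y_c + I_c/(y_c·A) = 2.79 + 3.7584/(2.79 × 5.22) = 2.79 + 0.258065 = 3.04807 m along the plane.

y_p = 3.048 m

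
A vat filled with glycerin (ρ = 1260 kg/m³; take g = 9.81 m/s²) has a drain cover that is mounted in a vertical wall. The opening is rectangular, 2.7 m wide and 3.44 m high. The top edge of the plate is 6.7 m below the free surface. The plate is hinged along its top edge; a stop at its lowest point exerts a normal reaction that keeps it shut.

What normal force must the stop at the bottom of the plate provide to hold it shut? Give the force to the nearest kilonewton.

P ≈ 516 kN

γ = ρg = 1260 × 9.81 / 1000 = 12.3606 kN/m³.
The centroid lies 3.44/2 = 1.72 m below the top edge, so the centroid depth is h_c = 6.7 + 1.72 = 8.42 m.
A = 2.7 × 3.44 = 9.288 m².
Resultant F = γ·h_c·A = 12.3606 × 8.42 × 9.288 = 966.66 kN.
I_c = b·h³/12 = 2.7 × 3.44³/12 = 9.15921 m⁴.
Centre of pressure: y_p = y_c + I_c/(y_c·A) = 8.42 + 9.15921/(8.42 × 9.288) = 8.42 + 0.117118 = 8.53712 m along the plane.
The resultant acts 1.72 + 0.117118 = 1.83712 m (along the plate) below the hinge at the top edge, so the moment about the hinge is M = F × 1.83712 = 966.66 × 1.83712 = 1775.87 kN·m.
A normal force at the bottom, 3.44 m from the hinge, must supply this moment: P = 1775.87/3.44 = 516.241 kN.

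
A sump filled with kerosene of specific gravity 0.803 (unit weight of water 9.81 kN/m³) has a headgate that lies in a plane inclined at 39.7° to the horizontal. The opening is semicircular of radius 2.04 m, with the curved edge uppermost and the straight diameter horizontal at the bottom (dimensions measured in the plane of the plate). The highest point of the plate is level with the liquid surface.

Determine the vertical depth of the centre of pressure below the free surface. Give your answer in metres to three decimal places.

γ = 0.803 × 9.81 = 7.87743 kN/m³.
Let θ = 39.7° be the plate's angle to the horizontal; measure y along the incline from where the plane meets the free surface. Vertical depth h = y·sinθ with sinθ = 0.638768.
The centroid lies 4r/(3π) = 0.865803 m above the diameter, so r − 4r/(3π) = 2.04 − 0.865803 = 1.1742 m below the topmost point, so y_c = 1.1742 m and h_c = 1.1742 × 0.638768 = 0.750041 m.
A = πr²/2 = π × 2.04²/2 = 6.53703 m².
Resultant F = γ·h_c·A = 7.87743 × 0.750041 × 6.53703 = 38.6234 kN.
I_c = (π/8 − 8/(9π))·r⁴ = 0.109757 × 2.04⁴ = 1.90087 m⁴.
Centre of pressure: y_p = y_c + I_c/(y_c·A) = 1.1742 + 1.90087/(1.1742 × 6.53703) = 1.1742 + 0.247645 = 1.42184 m along the plane.
Vertically, h_p = y_p·sinθ = 1.42184 × 0.638768 = 0.908226 m.

h_p = 0.908 m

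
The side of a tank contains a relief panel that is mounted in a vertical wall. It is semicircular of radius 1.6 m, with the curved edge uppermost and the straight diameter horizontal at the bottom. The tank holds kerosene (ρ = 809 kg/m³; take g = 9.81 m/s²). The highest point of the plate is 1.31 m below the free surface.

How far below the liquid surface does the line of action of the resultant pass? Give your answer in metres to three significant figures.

h_p = 2.31 m

γ = ρg = 809 × 9.81 / 1000 = 7.93629 kN/m³.
The centroid lies 4r/(3π) = 0.679061 m above the diameter, so r − 4r/(3π) = 1.6 − 0.679061 = 0.920939 m below the topmost point, so the centroid depth is h_c = 1.31 + 0.920939 = 2.23094 m.
A = πr²/2 = π × 1.6²/2 = 4.02124 m².
Resultant F = γ·h_c·A = 7.93629 × 2.23094 × 4.02124 = 71.1976 kN.
I_c = (π/8 − 8/(9π))·r⁴ = 0.109757 × 1.6⁴ = 0.719303 m⁴.
Centre of pressure: y_p = y_c + I_c/(y_c·A) = 2.23094 + 0.719303/(2.23094 × 4.02124) = 2.23094 + 0.0801796 = 2.31112 m along the plane.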